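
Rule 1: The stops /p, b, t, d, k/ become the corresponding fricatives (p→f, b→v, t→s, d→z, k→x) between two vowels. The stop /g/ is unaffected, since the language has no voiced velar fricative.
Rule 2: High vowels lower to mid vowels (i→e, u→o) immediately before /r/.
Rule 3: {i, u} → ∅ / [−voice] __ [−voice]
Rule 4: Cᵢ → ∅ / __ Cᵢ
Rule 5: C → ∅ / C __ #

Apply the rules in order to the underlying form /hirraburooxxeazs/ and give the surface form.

Rule 1 (intervocalic spirantization): /b/ is a stop between vowels /a/ and /u/, so it spirantizes to the fricative [v]. /hirraburooxxeazs/ → hirravurooxxeazs.
Rule 2 (pre-rhotic lowering): /i/ is a high vowel immediately before /r/, so it lowers to [e]. /u/ is a high vowel immediately before /r/, so it lowers to [o]. /hirravurooxxeazs/ → herravorooxxeazs.
Rule 3 (high vowel syncope): no segment meets the environment; /herravorooxxeazs/ is unchanged.
Rule 4 (degemination): /rr/ is a geminate; the first /r/ deletes. /xx/ is a geminate; the first /x/ deletes. /herravorooxxeazs/ → heravorooxeazs.
Rule 5 (final cluster simplification): /s/ is the second consonant of a word-final cluster /zs/, so it deletes. /heravorooxeazs/ → heravorooxeaz.

heravorooxeaz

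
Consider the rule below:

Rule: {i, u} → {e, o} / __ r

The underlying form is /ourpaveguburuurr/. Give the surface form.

oorpaveguboruorr

Scanning /ourpaveguburuurr/: /u/ is a high vowel immediately before /r/, so it lowers to [o]; /u/ at position 9 is not in the conditioning environment; /u/ is a high vowel immediately before /r/, so it lowers to [o]; /u/ at position 13 is not in the conditioning environment; /u/ is a high vowel immediately before /r/, so it lowers to [o].
Result: [oorpaveguboruorr].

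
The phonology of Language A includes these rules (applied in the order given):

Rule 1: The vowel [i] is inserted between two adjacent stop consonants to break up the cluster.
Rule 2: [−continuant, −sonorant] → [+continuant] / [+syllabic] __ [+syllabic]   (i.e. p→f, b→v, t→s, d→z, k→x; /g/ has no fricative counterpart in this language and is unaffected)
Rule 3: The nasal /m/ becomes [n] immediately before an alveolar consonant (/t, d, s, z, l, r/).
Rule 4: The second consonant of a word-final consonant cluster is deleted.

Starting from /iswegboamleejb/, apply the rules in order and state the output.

iswegivoanleej

Rule 1 (stop-cluster i-epenthesis): /g/ and /b/ form a stop–stop cluster, so [i] is inserted between them. /iswegboamleejb/ → iswegiboamleejb.
Rule 2 (intervocalic spirantization): /b/ is a stop between vowels /i/ and /o/, so it spirantizes to the fricative [v]. /iswegiboamleejb/ → iswegivoamleejb.
Rule 3 (nasal place assimilation): /m/ precedes the alveolar consonant /l/, so it assimilates in place to [n]. /iswegivoamleejb/ → iswegivoanleejb.
Rule 4 (final cluster simplification): /b/ is the second consonant of a word-final cluster /jb/, so it deletes. /iswegivoanleejb/ → iswegivoanleej.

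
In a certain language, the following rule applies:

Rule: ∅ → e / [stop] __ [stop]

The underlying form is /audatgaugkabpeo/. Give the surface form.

audategaugekabepeo

/t/ and /g/ form a stop–stop cluster, so [e] is inserted between them.
/g/ and /k/ form a stop–stop cluster, so [e] is inserted between them.
/b/ and /p/ form a stop–stop cluster, so [e] is inserted between them.
Surface form: [audategaugekabepeo].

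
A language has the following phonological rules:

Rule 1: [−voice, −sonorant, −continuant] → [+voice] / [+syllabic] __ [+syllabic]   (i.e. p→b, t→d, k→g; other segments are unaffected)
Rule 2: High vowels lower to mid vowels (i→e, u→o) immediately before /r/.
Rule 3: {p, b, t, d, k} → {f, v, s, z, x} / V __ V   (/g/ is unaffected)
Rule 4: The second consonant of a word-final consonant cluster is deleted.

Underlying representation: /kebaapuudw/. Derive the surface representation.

kevaavuud

Rule 1 (intervocalic voicing): /p/ is a voiceless stop between vowels /a/ and /u/, so it voices to [b]. /kebaapuudw/ → kebaabuudw.
Rule 2 (pre-rhotic lowering): no segment meets the environment; /kebaabuudw/ is unchanged.
Rule 3 (intervocalic spirantization): /b/ is a stop between vowels /e/ and /a/, so it spirantizes to the fricative [v]. /b/ is a stop between vowels /a/ and /u/, so it spirantizes to the fricative [v]. /kebaabuudw/ → kevaavuudw.
Rule 4 (final cluster simplification): /w/ is the second consonant of a word-final cluster /dw/, so it deletes. /kevaavuudw/ → kevaavuud.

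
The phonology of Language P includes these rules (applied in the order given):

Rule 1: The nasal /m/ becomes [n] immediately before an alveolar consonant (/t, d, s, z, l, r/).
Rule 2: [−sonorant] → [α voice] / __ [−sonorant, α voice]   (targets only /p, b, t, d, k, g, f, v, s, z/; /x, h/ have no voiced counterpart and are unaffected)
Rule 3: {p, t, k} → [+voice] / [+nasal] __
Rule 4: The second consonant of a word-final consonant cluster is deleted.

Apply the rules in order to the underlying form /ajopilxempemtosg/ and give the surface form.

Rule 1 (nasal place assimilation): /m/ precedes the alveolar consonant /t/, so it assimilates in place to [n]. /ajopilxempemtosg/ → ajopilxempentosg.
Rule 2 (regressive voicing assimilation): /s/ precedes the voiced obstruent /g/, so it voices to [z] by assimilation. /ajopilxempentosg/ → ajopilxempentozg.
Rule 3 (post-nasal voicing): /p/ is a voiceless stop immediately after the nasal /m/, so it voices to [b]. /t/ is a voiceless stop immediately after the nasal /n/, so it voices to [d]. /ajopilxempentozg/ → ajopilxembendozg.
Rule 4 (final cluster simplification): /g/ is the second consonant of a word-final cluster /zg/, so it deletes. /ajopilxembendozg/ → ajopilxembendoz.

ajopilxembendoz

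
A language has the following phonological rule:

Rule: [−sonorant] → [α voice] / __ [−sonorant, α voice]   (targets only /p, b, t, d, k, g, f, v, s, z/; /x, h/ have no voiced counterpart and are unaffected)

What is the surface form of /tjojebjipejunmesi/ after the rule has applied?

No segment of /tjojebjipejunmesi/ meets the structural description of the rule, so the form surfaces unchanged.

tjojebjipejunmesi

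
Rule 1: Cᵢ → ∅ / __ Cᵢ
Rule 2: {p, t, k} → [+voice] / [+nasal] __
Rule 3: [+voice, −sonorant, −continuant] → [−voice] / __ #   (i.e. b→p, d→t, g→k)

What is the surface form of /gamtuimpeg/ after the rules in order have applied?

Rule 1 (degemination): no segment meets the environment; /gamtuimpeg/ is unchanged.
Rule 2 (post-nasal voicing): /t/ is a voiceless stop immediately after the nasal /m/, so it voices to [d]. /p/ is a voiceless stop immediately after the nasal /m/, so it voices to [b]. /gamtuimpeg/ → gamduimbeg.
Rule 3 (final devoicing): /g/ is a voiced stop in word-final position, so it devoices to [k]. /gamduimbeg/ → gamduimbek.

gamduimbek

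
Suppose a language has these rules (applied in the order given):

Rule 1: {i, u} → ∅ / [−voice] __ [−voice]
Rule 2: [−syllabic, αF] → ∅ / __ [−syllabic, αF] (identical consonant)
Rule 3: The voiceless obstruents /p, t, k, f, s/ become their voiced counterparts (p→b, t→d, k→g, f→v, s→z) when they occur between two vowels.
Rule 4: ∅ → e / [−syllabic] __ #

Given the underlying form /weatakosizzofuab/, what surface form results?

Rule 1 (high vowel syncope): no segment meets the environment; /weatakosizzofuab/ is unchanged.
Rule 2 (degemination): /zz/ is a geminate; the first /z/ deletes. /weatakosizzofuab/ → weatakosizofuab.
Rule 3 (intervocalic voicing): /t/ is a voiceless obstruent between vowels /a/ and /a/, so it voices to [d]. /k/ is a voiceless obstruent between vowels /a/ and /o/, so it voices to [g]. /s/ is a voiceless obstruent between vowels /o/ and /i/, so it voices to [z]. /f/ is a voiceless obstruent between vowels /o/ and /u/, so it voices to [v]. /weatakosizofuab/ → weadagozizovuab.
Rule 4 (final e-epenthesis): the form ends in the consonant /b/, so [e] is inserted word-finally. /weadagozizovuab/ → weadagozizovuabe.

weadagozizovuabe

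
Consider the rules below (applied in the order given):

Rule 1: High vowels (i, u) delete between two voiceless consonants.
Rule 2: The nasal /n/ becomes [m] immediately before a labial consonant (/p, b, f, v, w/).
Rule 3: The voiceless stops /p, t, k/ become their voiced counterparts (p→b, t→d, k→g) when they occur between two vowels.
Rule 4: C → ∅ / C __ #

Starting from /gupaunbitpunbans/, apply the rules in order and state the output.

gubaumbitpumban

Rule 1 (high vowel syncope): no segment meets the environment; /gupaunbitpunbans/ is unchanged.
Rule 2 (nasal place assimilation): /n/ precedes the labial consonant /b/, so it assimilates in place to [m]. /n/ precedes the labial consonant /b/, so it assimilates in place to [m]. /gupaunbitpunbans/ → gupaumbitpumbans.
Rule 3 (intervocalic voicing): /p/ is a voiceless stop between vowels /u/ and /a/, so it voices to [b]. /gupaumbitpumbans/ → gubaumbitpumbans.
Rule 4 (final cluster simplification): /s/ is the second consonant of a word-final cluster /ns/, so it deletes. /gubaumbitpumbans/ → gubaumbitpumban.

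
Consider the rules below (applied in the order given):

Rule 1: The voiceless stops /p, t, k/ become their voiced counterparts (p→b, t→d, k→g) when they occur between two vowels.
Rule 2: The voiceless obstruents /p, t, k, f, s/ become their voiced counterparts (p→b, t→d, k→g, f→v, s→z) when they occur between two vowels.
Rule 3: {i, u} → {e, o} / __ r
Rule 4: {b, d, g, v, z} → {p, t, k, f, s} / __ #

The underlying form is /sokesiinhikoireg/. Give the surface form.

Rule 1 (intervocalic voicing): /k/ is a voiceless stop between vowels /o/ and /e/, so it voices to [g]. /k/ is a voiceless stop between vowels /i/ and /o/, so it voices to [g]. /sokesiinhikoireg/ → sogesiinhigoireg.
Rule 2 (intervocalic voicing): /s/ is a voiceless obstruent between vowels /e/ and /i/, so it voices to [z]. /sogesiinhigoireg/ → sogeziinhigoireg.
Rule 3 (pre-rhotic lowering): /i/ is a high vowel immediately before /r/, so it lowers to [e]. /sogeziinhigoireg/ → sogeziinhigoereg.
Rule 4 (final devoicing): /g/ is a voiced obstruent in word-final position, so it devoices to [k]. /sogeziinhigoereg/ → sogeziinhigoerek.

sogeziinhigoerek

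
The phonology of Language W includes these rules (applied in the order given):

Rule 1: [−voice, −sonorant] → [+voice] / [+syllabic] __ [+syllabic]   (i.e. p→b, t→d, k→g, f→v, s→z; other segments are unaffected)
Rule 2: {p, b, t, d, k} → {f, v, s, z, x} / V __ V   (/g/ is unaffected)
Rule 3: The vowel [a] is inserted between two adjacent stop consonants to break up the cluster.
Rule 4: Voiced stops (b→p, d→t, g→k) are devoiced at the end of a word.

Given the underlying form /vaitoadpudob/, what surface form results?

vaizoadapuzop

Rule 1 (intervocalic voicing): /t/ is a voiceless obstruent between vowels /i/ and /o/, so it voices to [d]. /vaitoadpudob/ → vaidoadpudob.
Rule 2 (intervocalic spirantization): /d/ is a stop between vowels /i/ and /o/, so it spirantizes to the fricative [z]. /d/ is a stop between vowels /u/ and /o/, so it spirantizes to the fricative [z]. /vaidoadpudob/ → vaizoadpuzob.
Rule 3 (stop-cluster a-epenthesis): /d/ and /p/ form a stop–stop cluster, so [a] is inserted between them. /vaizoadpuzob/ → vaizoadapuzob.
Rule 4 (final devoicing): /b/ is a voiced stop in word-final position, so it devoices to [p]. /vaizoadapuzob/ → vaizoadapuzop.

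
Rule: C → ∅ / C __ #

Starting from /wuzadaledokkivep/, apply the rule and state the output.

wuzadaledokkivep

No segment of /wuzadaledokkivep/ meets the structural description of the rule, so the form surfaces unchanged.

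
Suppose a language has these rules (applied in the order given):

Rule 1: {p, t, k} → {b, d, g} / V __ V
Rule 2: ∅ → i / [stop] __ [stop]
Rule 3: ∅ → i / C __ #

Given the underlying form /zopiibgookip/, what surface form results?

Rule 1 (intervocalic voicing): /p/ is a voiceless stop between vowels /o/ and /i/, so it voices to [b]. /k/ is a voiceless stop between vowels /o/ and /i/, so it voices to [g]. /zopiibgookip/ → zobiibgoogip.
Rule 2 (stop-cluster i-epenthesis): /b/ and /g/ form a stop–stop cluster, so [i] is inserted between them. /zobiibgoogip/ → zobiibigoogip.
Rule 3 (final i-epenthesis): the form ends in the consonant /p/, so [i] is inserted word-finally. /zobiibigoogip/ → zobiibigoogipi.

zobiibigoogipi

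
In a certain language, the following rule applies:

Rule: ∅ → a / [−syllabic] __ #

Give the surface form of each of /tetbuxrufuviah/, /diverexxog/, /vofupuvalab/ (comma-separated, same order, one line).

/tetbuxrufuviah/: the form ends in the consonant /h/, so [a] is inserted word-finally. → [tetbuxrufuviaha].
/diverexxog/: the form ends in the consonant /g/, so [a] is inserted word-finally. → [diverexxoga].
/vofupuvalab/: the form ends in the consonant /b/, so [a] is inserted word-finally. → [vofupuvalaba].

tetbuxrufuviaha, diverexxoga, vofupuvalaba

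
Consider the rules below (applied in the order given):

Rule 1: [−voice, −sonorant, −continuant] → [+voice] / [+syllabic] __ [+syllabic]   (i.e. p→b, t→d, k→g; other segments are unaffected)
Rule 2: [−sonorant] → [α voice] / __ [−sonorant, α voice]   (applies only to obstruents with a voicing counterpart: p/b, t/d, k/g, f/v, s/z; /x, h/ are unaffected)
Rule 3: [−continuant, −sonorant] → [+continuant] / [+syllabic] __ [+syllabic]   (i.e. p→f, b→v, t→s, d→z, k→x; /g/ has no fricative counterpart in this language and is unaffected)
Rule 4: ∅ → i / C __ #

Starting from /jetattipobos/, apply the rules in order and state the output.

jezattivovosi

Rule 1 (intervocalic voicing): /t/ is a voiceless stop between vowels /e/ and /a/, so it voices to [d]. /p/ is a voiceless stop between vowels /i/ and /o/, so it voices to [b]. /jetattipobos/ → jedattibobos.
Rule 2 (regressive voicing assimilation): no segment meets the environment; /jedattibobos/ is unchanged.
Rule 3 (intervocalic spirantization): /d/ is a stop between vowels /e/ and /a/, so it spirantizes to the fricative [z]. /b/ is a stop between vowels /i/ and /o/, so it spirantizes to the fricative [v]. /b/ is a stop between vowels /o/ and /o/, so it spirantizes to the fricative [v]. /jedattibobos/ → jezattivovos.
Rule 4 (final i-epenthesis): the form ends in the consonant /s/, so [i] is inserted word-finally. /jezattivovos/ → jezattivovosi.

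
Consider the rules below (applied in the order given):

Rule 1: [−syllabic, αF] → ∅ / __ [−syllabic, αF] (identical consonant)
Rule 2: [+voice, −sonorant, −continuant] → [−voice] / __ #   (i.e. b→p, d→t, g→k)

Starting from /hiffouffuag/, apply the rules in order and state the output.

Rule 1 (degemination): /ff/ is a geminate; the first /f/ deletes. /ff/ is a geminate; the first /f/ deletes. /hiffouffuag/ → hifoufuag.
Rule 2 (final devoicing): /g/ is a voiced stop in word-final position, so it devoices to [k]. /hifoufuag/ → hifoufuak.

hifoufuak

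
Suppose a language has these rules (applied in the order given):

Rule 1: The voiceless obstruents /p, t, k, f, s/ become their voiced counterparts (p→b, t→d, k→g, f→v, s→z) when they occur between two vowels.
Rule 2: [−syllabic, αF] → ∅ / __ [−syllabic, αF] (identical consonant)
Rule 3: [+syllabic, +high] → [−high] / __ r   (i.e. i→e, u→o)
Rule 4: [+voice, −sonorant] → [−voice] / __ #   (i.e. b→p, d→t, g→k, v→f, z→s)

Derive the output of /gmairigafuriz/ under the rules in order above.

Rule 1 (intervocalic voicing): /f/ is a voiceless obstruent between vowels /a/ and /u/, so it voices to [v]. /gmairigafuriz/ → gmairigavuriz.
Rule 2 (degemination): no segment meets the environment; /gmairigavuriz/ is unchanged.
Rule 3 (pre-rhotic lowering): /i/ is a high vowel immediately before /r/, so it lowers to [e]. /u/ is a high vowel immediately before /r/, so it lowers to [o]. /gmairigavuriz/ → gmaerigavoriz.
Rule 4 (final devoicing): /z/ is a voiced obstruent in word-final position, so it devoices to [s]. /gmaerigavoriz/ → gmaerigavoris.

gmaerigavoris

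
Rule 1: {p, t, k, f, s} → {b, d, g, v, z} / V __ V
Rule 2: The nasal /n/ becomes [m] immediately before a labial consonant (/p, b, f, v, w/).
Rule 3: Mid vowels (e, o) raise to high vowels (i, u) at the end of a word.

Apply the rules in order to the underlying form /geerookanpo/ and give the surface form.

Rule 1 (intervocalic voicing): /k/ is a voiceless obstruent between vowels /o/ and /a/, so it voices to [g]. /geerookanpo/ → geerooganpo.
Rule 2 (nasal place assimilation): /n/ precedes the labial consonant /p/, so it assimilates in place to [m]. /geerooganpo/ → geeroogampo.
Rule 3 (final vowel raising): /o/ is a mid vowel in word-final position, so it raises to [u]. /geeroogampo/ → geeroogampu.

geeroogampu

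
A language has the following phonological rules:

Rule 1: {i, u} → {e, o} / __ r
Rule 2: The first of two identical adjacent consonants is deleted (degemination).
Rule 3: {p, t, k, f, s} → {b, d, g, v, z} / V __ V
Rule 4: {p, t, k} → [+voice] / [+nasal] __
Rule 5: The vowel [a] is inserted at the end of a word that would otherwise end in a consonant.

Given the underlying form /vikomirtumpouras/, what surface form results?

vigomertumboorasa

Rule 1 (pre-rhotic lowering): /i/ is a high vowel immediately before /r/, so it lowers to [e]. /u/ is a high vowel immediately before /r/, so it lowers to [o]. /vikomirtumpouras/ → vikomertumpooras.
Rule 2 (degemination): no segment meets the environment; /vikomertumpooras/ is unchanged.
Rule 3 (intervocalic voicing): /k/ is a voiceless obstruent between vowels /i/ and /o/, so it voices to [g]. /vikomertumpooras/ → vigomertumpooras.
Rule 4 (post-nasal voicing): /p/ is a voiceless stop immediately after the nasal /m/, so it voices to [b]. /vigomertumpooras/ → vigomertumbooras.
Rule 5 (final a-epenthesis): the form ends in the consonant /s/, so [a] is inserted word-finally. /vigomertumbooras/ → vigomertumboorasa.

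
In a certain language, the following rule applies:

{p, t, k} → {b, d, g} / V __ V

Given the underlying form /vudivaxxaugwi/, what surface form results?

No segment of /vudivaxxaugwi/ meets the structural description of the rule, so the form surfaces unchanged.

vudivaxxaugwi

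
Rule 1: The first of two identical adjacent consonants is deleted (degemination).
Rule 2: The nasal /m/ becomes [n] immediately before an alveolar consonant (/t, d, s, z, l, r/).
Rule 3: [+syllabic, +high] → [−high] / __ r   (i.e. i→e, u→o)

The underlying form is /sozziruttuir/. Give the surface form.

sozerutuer

Rule 1 (degemination): /zz/ is a geminate; the first /z/ deletes. /tt/ is a geminate; the first /t/ deletes. /sozziruttuir/ → sozirutuir.
Rule 2 (nasal place assimilation): no segment meets the environment; /sozirutuir/ is unchanged.
Rule 3 (pre-rhotic lowering): /i/ is a high vowel immediately before /r/, so it lowers to [e]. /i/ is a high vowel immediately before /r/, so it lowers to [e]. /sozirutuir/ → sozerutuer.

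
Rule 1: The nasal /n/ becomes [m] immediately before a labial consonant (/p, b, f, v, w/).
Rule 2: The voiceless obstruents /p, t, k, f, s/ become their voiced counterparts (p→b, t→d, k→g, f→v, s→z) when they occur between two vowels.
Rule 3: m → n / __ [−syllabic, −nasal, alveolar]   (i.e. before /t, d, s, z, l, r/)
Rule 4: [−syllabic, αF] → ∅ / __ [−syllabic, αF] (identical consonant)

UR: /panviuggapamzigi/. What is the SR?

pamviugabanzigi

Rule 1 (nasal place assimilation): /n/ precedes the labial consonant /v/, so it assimilates in place to [m]. /panviuggapamzigi/ → pamviuggapamzigi.
Rule 2 (intervocalic voicing): /p/ is a voiceless obstruent between vowels /a/ and /a/, so it voices to [b]. /pamviuggapamzigi/ → pamviuggabamzigi.
Rule 3 (nasal place assimilation): /m/ precedes the alveolar consonant /z/, so it assimilates in place to [n]. /pamviuggabamzigi/ → pamviuggabanzigi.
Rule 4 (degemination): /gg/ is a geminate; the first /g/ deletes. /pamviuggabanzigi/ → pamviugabanzigi.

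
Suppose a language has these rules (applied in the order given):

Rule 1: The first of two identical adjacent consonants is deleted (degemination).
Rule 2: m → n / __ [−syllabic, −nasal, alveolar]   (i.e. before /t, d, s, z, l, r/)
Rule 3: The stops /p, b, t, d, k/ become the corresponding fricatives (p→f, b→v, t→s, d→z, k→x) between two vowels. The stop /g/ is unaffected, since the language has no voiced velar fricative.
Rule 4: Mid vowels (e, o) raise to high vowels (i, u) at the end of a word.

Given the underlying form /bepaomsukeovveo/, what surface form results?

Rule 1 (degemination): /vv/ is a geminate; the first /v/ deletes. /bepaomsukeovveo/ → bepaomsukeoveo.
Rule 2 (nasal place assimilation): /m/ precedes the alveolar consonant /s/, so it assimilates in place to [n]. /bepaomsukeoveo/ → bepaonsukeoveo.
Rule 3 (intervocalic spirantization): /p/ is a stop between vowels /e/ and /a/, so it spirantizes to the fricative [f]. /k/ is a stop between vowels /u/ and /e/, so it spirantizes to the fricative [x]. /bepaonsukeoveo/ → befaonsuxeoveo.
Rule 4 (final vowel raising): /o/ is a mid vowel in word-final position, so it raises to [u]. /befaonsuxeoveo/ → befaonsuxeoveu.

befaonsuxeoveu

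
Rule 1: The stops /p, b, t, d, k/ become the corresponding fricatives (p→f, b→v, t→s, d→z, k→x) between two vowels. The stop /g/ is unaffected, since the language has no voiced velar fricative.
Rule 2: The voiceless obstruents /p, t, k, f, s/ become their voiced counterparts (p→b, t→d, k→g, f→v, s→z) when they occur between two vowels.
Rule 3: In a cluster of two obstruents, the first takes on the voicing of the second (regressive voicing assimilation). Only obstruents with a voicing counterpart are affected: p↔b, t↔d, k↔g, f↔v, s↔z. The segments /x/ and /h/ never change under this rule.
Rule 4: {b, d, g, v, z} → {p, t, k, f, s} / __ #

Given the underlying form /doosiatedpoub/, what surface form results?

dooziazetpoup

Rule 1 (intervocalic spirantization): /t/ is a stop between vowels /a/ and /e/, so it spirantizes to the fricative [s]. /doosiatedpoub/ → doosiasedpoub.
Rule 2 (intervocalic voicing): /s/ is a voiceless obstruent between vowels /o/ and /i/, so it voices to [z]. /s/ is a voiceless obstruent between vowels /a/ and /e/, so it voices to [z]. /doosiasedpoub/ → dooziazedpoub.
Rule 3 (regressive voicing assimilation): /d/ precedes the voiceless obstruent /p/, so it devoices to [t] by assimilation. /dooziazedpoub/ → dooziazetpoub.
Rule 4 (final devoicing): /b/ is a voiced obstruent in word-final position, so it devoices to [p]. /dooziazetpoub/ → dooziazetpoup.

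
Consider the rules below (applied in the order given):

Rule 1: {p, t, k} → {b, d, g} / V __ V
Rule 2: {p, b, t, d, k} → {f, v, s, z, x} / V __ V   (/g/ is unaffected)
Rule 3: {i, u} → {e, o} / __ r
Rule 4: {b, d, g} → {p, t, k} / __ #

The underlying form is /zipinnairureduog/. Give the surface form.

zivinnaerorezuok

Rule 1 (intervocalic voicing): /p/ is a voiceless stop between vowels /i/ and /i/, so it voices to [b]. /zipinnairureduog/ → zibinnairureduog.
Rule 2 (intervocalic spirantization): /b/ is a stop between vowels /i/ and /i/, so it spirantizes to the fricative [v]. /d/ is a stop between vowels /e/ and /u/, so it spirantizes to the fricative [z]. /zibinnairureduog/ → zivinnairurezuog.
Rule 3 (pre-rhotic lowering): /i/ is a high vowel immediately before /r/, so it lowers to [e]. /u/ is a high vowel immediately before /r/, so it lowers to [o]. /zivinnairurezuog/ → zivinnaerorezuog.
Rule 4 (final devoicing): /g/ is a voiced stop in word-final position, so it devoices to [k]. /zivinnaerorezuog/ → zivinnaerorezuok.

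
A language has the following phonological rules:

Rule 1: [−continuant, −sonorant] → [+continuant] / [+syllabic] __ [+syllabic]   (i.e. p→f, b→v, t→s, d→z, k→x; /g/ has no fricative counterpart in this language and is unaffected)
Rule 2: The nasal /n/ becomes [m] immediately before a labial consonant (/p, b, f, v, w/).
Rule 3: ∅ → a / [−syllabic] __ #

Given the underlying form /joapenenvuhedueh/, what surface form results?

joafenemvuhezueha

Rule 1 (intervocalic spirantization): /p/ is a stop between vowels /a/ and /e/, so it spirantizes to the fricative [f]. /d/ is a stop between vowels /e/ and /u/, so it spirantizes to the fricative [z]. /joapenenvuhedueh/ → joafenenvuhezueh.
Rule 2 (nasal place assimilation): /n/ precedes the labial consonant /v/, so it assimilates in place to [m]. /joafenenvuhezueh/ → joafenemvuhezueh.
Rule 3 (final a-epenthesis): the form ends in the consonant /h/, so [a] is inserted word-finally. /joafenemvuhezueh/ → joafenemvuhezueha.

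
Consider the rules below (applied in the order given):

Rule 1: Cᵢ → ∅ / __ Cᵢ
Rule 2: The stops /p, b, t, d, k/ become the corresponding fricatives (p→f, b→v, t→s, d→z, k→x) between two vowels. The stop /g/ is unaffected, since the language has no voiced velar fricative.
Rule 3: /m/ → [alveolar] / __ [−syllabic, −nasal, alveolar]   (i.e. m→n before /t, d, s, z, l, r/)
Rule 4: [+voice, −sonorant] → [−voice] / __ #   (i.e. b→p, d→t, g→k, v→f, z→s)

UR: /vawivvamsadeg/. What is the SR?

Rule 1 (degemination): /vv/ is a geminate; the first /v/ deletes. /vawivvamsadeg/ → vawivamsadeg.
Rule 2 (intervocalic spirantization): /d/ is a stop between vowels /a/ and /e/, so it spirantizes to the fricative [z]. /vawivamsadeg/ → vawivamsazeg.
Rule 3 (nasal place assimilation): /m/ precedes the alveolar consonant /s/, so it assimilates in place to [n]. /vawivamsazeg/ → vawivansazeg.
Rule 4 (final devoicing): /g/ is a voiced obstruent in word-final position, so it devoices to [k]. /vawivansazeg/ → vawivansazek.

vawivansazek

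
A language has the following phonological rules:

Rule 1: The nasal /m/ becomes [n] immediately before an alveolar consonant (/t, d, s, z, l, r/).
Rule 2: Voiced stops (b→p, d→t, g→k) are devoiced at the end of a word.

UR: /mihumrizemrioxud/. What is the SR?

mihunrizenrioxut

Rule 1 (nasal place assimilation): /m/ precedes the alveolar consonant /r/, so it assimilates in place to [n]. /m/ precedes the alveolar consonant /r/, so it assimilates in place to [n]. /mihumrizemrioxud/ → mihunrizenrioxud.
Rule 2 (final devoicing): /d/ is a voiced stop in word-final position, so it devoices to [t]. /mihunrizenrioxud/ → mihunrizenrioxut.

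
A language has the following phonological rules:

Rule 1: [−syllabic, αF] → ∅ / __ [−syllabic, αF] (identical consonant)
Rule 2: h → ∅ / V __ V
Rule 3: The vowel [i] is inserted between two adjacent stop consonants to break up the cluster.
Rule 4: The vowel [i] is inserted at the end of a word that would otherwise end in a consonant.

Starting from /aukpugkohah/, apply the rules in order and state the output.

aukipugikoahi

Rule 1 (degemination): no segment meets the environment; /aukpugkohah/ is unchanged.
Rule 2 (intervocalic h-deletion): /h/ occurs between vowels /o/ and /a/, so it deletes. /aukpugkohah/ → aukpugkoah.
Rule 3 (stop-cluster i-epenthesis): /k/ and /p/ form a stop–stop cluster, so [i] is inserted between them. /g/ and /k/ form a stop–stop cluster, so [i] is inserted between them. /aukpugkoah/ → aukipugikoah.
Rule 4 (final i-epenthesis): the form ends in the consonant /h/, so [i] is inserted word-finally. /aukipugikoah/ → aukipugikoahi.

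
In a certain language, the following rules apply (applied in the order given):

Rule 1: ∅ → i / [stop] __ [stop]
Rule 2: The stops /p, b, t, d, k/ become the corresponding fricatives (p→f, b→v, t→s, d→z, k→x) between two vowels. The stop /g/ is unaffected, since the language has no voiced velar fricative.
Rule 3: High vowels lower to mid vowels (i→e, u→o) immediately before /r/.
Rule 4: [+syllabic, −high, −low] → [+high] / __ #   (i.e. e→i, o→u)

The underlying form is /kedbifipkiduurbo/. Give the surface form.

kezivififixizuorbu

Rule 1 (stop-cluster i-epenthesis): /d/ and /b/ form a stop–stop cluster, so [i] is inserted between them. /p/ and /k/ form a stop–stop cluster, so [i] is inserted between them. /kedbifipkiduurbo/ → kedibifipikiduurbo.
Rule 2 (intervocalic spirantization): /d/ is a stop between vowels /e/ and /i/, so it spirantizes to the fricative [z]. /b/ is a stop between vowels /i/ and /i/, so it spirantizes to the fricative [v]. /p/ is a stop between vowels /i/ and /i/, so it spirantizes to the fricative [f]. /k/ is a stop between vowels /i/ and /i/, so it spirantizes to the fricative [x]. /d/ is a stop between vowels /i/ and /u/, so it spirantizes to the fricative [z]. /kedibifipikiduurbo/ → kezivififixizuurbo.
Rule 3 (pre-rhotic lowering): /u/ is a high vowel immediately before /r/, so it lowers to [o]. /kezivififixizuurbo/ → kezivififixizuorbo.
Rule 4 (final vowel raising): /o/ is a mid vowel in word-final position, so it raises to [u]. /kezivififixizuorbo/ → kezivififixizuorbu.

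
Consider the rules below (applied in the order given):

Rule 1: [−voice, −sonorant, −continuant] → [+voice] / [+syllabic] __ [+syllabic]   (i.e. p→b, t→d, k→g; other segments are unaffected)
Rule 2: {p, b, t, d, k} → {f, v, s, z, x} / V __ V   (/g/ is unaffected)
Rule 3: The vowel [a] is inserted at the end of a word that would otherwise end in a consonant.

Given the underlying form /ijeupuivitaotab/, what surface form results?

ijeuvuivizaozaba

Rule 1 (intervocalic voicing): /p/ is a voiceless stop between vowels /u/ and /u/, so it voices to [b]. /t/ is a voiceless stop between vowels /i/ and /a/, so it voices to [d]. /t/ is a voiceless stop between vowels /o/ and /a/, so it voices to [d]. /ijeupuivitaotab/ → ijeubuividaodab.
Rule 2 (intervocalic spirantization): /b/ is a stop between vowels /u/ and /u/, so it spirantizes to the fricative [v]. /d/ is a stop between vowels /i/ and /a/, so it spirantizes to the fricative [z]. /d/ is a stop between vowels /o/ and /a/, so it spirantizes to the fricative [z]. /ijeubuividaodab/ → ijeuvuivizaozab.
Rule 3 (final a-epenthesis): the form ends in the consonant /b/, so [a] is inserted word-finally. /ijeuvuivizaozab/ → ijeuvuivizaozaba.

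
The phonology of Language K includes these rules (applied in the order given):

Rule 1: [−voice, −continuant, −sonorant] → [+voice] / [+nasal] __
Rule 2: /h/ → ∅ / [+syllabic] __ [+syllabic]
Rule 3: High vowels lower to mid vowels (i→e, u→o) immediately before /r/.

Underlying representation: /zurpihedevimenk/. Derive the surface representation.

Rule 1 (post-nasal voicing): /k/ is a voiceless stop immediately after the nasal /n/, so it voices to [g]. /zurpihedevimenk/ → zurpihedevimeng.
Rule 2 (intervocalic h-deletion): /h/ occurs between vowels /i/ and /e/, so it deletes. /zurpihedevimeng/ → zurpiedevimeng.
Rule 3 (pre-rhotic lowering): /u/ is a high vowel immediately before /r/, so it lowers to [o]. /zurpiedevimeng/ → zorpiedevimeng.

zorpiedevimeng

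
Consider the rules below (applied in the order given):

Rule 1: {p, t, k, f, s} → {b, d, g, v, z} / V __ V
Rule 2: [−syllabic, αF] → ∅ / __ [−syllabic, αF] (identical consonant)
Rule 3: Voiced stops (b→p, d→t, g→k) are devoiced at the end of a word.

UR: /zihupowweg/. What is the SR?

Rule 1 (intervocalic voicing): /p/ is a voiceless obstruent between vowels /u/ and /o/, so it voices to [b]. /zihupowweg/ → zihubowweg.
Rule 2 (degemination): /ww/ is a geminate; the first /w/ deletes. /zihubowweg/ → zihuboweg.
Rule 3 (final devoicing): /g/ is a voiced stop in word-final position, so it devoices to [k]. /zihuboweg/ → zihubowek.

zihubowek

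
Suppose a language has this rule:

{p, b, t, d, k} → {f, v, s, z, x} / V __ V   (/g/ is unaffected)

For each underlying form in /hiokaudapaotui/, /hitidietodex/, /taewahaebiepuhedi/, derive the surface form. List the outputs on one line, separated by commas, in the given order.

hioxauzafaosui, hisiziesozex, taewahaeviefuhezi

/hiokaudapaotui/: /k/ is a stop between vowels /o/ and /a/, so it spirantizes to the fricative [x]. /d/ is a stop between vowels /u/ and /a/, so it spirantizes to the fricative [z]. /p/ is a stop between vowels /a/ and /a/, so it spirantizes to the fricative [f]. /t/ is a stop between vowels /o/ and /u/, so it spirantizes to the fricative [s]. → [hioxauzafaosui].
/hitidietodex/: /t/ is a stop between vowels /i/ and /i/, so it spirantizes to the fricative [s]. /d/ is a stop between vowels /i/ and /i/, so it spirantizes to the fricative [z]. /t/ is a stop between vowels /e/ and /o/, so it spirantizes to the fricative [s]. /d/ is a stop between vowels /o/ and /e/, so it spirantizes to the fricative [z]. → [hisiziesozex].
/taewahaebiepuhedi/: /b/ is a stop between vowels /e/ and /i/, so it spirantizes to the fricative [v]. /p/ is a stop between vowels /e/ and /u/, so it spirantizes to the fricative [f]. /d/ is a stop between vowels /e/ and /i/, so it spirantizes to the fricative [z]. → [taewahaeviefuhezi].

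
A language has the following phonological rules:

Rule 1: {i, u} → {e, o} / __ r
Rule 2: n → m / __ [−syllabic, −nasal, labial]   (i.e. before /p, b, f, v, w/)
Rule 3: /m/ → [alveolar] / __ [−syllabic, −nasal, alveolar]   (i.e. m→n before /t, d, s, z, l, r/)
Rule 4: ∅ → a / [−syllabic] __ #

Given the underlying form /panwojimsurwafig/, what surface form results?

pamwojinsorwafiga

Rule 1 (pre-rhotic lowering): /u/ is a high vowel immediately before /r/, so it lowers to [o]. /panwojimsurwafig/ → panwojimsorwafig.
Rule 2 (nasal place assimilation): /n/ precedes the labial consonant /w/, so it assimilates in place to [m]. /panwojimsorwafig/ → pamwojimsorwafig.
Rule 3 (nasal place assimilation): /m/ precedes the alveolar consonant /s/, so it assimilates in place to [n]. /pamwojimsorwafig/ → pamwojinsorwafig.
Rule 4 (final a-epenthesis): the form ends in the consonant /g/, so [a] is inserted word-finally. /pamwojinsorwafig/ → pamwojinsorwafiga.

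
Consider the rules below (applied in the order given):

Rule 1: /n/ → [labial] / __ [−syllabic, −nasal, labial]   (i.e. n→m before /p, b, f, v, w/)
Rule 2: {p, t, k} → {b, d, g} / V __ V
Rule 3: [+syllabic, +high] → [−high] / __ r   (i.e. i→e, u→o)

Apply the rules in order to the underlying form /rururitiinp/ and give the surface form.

Rule 1 (nasal place assimilation): /n/ precedes the labial consonant /p/, so it assimilates in place to [m]. /rururitiinp/ → rururitiimp.
Rule 2 (intervocalic voicing): /t/ is a voiceless stop between vowels /i/ and /i/, so it voices to [d]. /rururitiimp/ → rururidiimp.
Rule 3 (pre-rhotic lowering): /u/ is a high vowel immediately before /r/, so it lowers to [o]. /u/ is a high vowel immediately before /r/, so it lowers to [o]. /rururidiimp/ → rororidiimp.

rororidiimp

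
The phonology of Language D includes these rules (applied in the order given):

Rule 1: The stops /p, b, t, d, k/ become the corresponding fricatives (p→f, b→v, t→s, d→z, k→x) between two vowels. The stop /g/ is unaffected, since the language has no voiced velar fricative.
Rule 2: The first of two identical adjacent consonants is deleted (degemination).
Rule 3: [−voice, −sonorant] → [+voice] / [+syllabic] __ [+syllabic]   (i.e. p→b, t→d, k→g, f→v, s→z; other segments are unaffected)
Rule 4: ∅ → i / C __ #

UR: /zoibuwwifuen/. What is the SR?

Rule 1 (intervocalic spirantization): /b/ is a stop between vowels /i/ and /u/, so it spirantizes to the fricative [v]. /zoibuwwifuen/ → zoivuwwifuen.
Rule 2 (degemination): /ww/ is a geminate; the first /w/ deletes. /zoivuwwifuen/ → zoivuwifuen.
Rule 3 (intervocalic voicing): /f/ is a voiceless obstruent between vowels /i/ and /u/, so it voices to [v]. /zoivuwifuen/ → zoivuwivuen.
Rule 4 (final i-epenthesis): the form ends in the consonant /n/, so [i] is inserted word-finally. /zoivuwivuen/ → zoivuwivueni.

zoivuwivueni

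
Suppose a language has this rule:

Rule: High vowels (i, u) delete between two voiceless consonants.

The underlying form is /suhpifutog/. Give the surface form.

shpftog

/u/ is a high vowel flanked by voiceless consonants /s/ and /h/, so it deletes.
/i/ is a high vowel flanked by voiceless consonants /p/ and /f/, so it deletes.
/u/ is a high vowel flanked by voiceless consonants /f/ and /t/, so it deletes.
Surface form: [shpftog].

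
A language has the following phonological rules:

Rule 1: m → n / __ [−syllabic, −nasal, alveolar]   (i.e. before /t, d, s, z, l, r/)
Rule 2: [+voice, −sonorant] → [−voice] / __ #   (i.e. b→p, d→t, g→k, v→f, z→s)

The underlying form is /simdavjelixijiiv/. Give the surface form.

Rule 1 (nasal place assimilation): /m/ precedes the alveolar consonant /d/, so it assimilates in place to [n]. /simdavjelixijiiv/ → sindavjelixijiiv.
Rule 2 (final devoicing): /v/ is a voiced obstruent in word-final position, so it devoices to [f]. /sindavjelixijiiv/ → sindavjelixijiif.

sindavjelixijiif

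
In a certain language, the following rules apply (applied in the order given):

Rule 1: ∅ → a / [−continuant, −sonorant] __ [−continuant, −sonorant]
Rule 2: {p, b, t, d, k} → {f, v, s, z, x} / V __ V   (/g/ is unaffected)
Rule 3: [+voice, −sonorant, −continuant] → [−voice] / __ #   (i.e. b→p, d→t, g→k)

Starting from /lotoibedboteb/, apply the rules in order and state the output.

Rule 1 (stop-cluster a-epenthesis): /d/ and /b/ form a stop–stop cluster, so [a] is inserted between them. /lotoibedboteb/ → lotoibedaboteb.
Rule 2 (intervocalic spirantization): /t/ is a stop between vowels /o/ and /o/, so it spirantizes to the fricative [s]. /b/ is a stop between vowels /i/ and /e/, so it spirantizes to the fricative [v]. /d/ is a stop between vowels /e/ and /a/, so it spirantizes to the fricative [z]. /b/ is a stop between vowels /a/ and /o/, so it spirantizes to the fricative [v]. /t/ is a stop between vowels /o/ and /e/, so it spirantizes to the fricative [s]. /lotoibedaboteb/ → losoivezavoseb.
Rule 3 (final devoicing): /b/ is a voiced stop in word-final position, so it devoices to [p]. /losoivezavoseb/ → losoivezavosep.

losoivezavosep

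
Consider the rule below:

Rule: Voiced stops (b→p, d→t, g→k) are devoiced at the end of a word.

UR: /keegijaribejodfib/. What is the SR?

keegijaribejodfip

Scanning /keegijaribejodfib/: /g/ at position 4 is not in the conditioning environment; /b/ at position 10 is not in the conditioning environment; /d/ at position 14 is not in the conditioning environment; /b/ is a voiced stop in word-final position, so it devoices to [p].
Result: [keegijaribejodfip].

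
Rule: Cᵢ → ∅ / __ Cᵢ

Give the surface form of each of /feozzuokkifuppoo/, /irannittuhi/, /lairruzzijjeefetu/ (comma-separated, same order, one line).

feozuokifupoo, iranituhi, lairuzijeefetu

/feozzuokkifuppoo/: /zz/ is a geminate; the first /z/ deletes. /kk/ is a geminate; the first /k/ deletes. /pp/ is a geminate; the first /p/ deletes. → [feozuokifupoo].
/irannittuhi/: /nn/ is a geminate; the first /n/ deletes. /tt/ is a geminate; the first /t/ deletes. → [iranituhi].
/lairruzzijjeefetu/: /rr/ is a geminate; the first /r/ deletes. /zz/ is a geminate; the first /z/ deletes. /jj/ is a geminate; the first /j/ deletes. → [lairuzijeefetu].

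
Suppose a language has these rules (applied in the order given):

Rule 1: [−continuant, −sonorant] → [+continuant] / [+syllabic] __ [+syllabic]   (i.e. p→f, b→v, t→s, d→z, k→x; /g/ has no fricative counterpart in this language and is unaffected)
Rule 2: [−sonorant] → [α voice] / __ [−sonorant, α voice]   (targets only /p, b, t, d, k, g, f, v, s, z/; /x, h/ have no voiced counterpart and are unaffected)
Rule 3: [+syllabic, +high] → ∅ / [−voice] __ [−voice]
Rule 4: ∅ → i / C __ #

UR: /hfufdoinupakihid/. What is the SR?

Rule 1 (intervocalic spirantization): /p/ is a stop between vowels /u/ and /a/, so it spirantizes to the fricative [f]. /k/ is a stop between vowels /a/ and /i/, so it spirantizes to the fricative [x]. /hfufdoinupakihid/ → hfufdoinufaxihid.
Rule 2 (regressive voicing assimilation): /f/ precedes the voiced obstruent /d/, so it voices to [v] by assimilation. /hfufdoinufaxihid/ → hfuvdoinufaxihid.
Rule 3 (high vowel syncope): /i/ is a high vowel flanked by voiceless consonants /x/ and /h/, so it deletes. /hfuvdoinufaxihid/ → hfuvdoinufaxhid.
Rule 4 (final i-epenthesis): the form ends in the consonant /d/, so [i] is inserted word-finally. /hfuvdoinufaxhid/ → hfuvdoinufaxhidi.

hfuvdoinufaxhidi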